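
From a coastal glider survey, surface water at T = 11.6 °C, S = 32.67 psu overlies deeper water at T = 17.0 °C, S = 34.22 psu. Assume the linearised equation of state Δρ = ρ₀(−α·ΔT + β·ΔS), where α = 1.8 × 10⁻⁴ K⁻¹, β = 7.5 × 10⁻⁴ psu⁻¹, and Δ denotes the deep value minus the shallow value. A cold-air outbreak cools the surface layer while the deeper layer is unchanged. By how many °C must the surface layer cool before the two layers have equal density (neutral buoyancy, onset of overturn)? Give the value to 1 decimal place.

1.1 °C

Neutral buoyancy requires Δρ = 0, i.e. −α(T_deep − T_surf′) + β(S_deep − S_surf) = 0.
T_surf′ = T_deep − (β/α)·ΔS = 17.0 − (7.5 × 10⁻⁴/1.8 × 10⁻⁴)·(+1.55) = 10.542 °C.
Cooling required: 11.6 − (10.542) = 1.058 °C.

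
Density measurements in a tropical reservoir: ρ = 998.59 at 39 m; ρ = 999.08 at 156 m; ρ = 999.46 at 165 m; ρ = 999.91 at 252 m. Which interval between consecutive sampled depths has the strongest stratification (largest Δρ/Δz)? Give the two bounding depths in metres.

156–165 m

Compute the density gradient over each adjacent pair:
  39–156 m: Δρ/Δz = 0.49/117 = 4.2 × 10⁻³ kg m⁻⁴
  156–165 m: Δρ/Δz = 0.38/9 = 0.042 kg m⁻⁴
  165–252 m: Δρ/Δz = 0.45/87 = 5.2 × 10⁻³ kg m⁻⁴
The largest gradient is in the 156–165 m interval — the pycnocline.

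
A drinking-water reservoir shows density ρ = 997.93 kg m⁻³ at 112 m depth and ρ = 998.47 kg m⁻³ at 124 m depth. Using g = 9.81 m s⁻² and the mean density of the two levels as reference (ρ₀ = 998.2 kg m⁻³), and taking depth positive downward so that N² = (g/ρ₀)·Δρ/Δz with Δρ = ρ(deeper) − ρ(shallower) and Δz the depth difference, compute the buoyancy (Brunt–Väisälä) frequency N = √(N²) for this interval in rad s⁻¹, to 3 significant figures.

0.0210 rad s⁻¹

Δρ = 998.47 − 997.93 = 0.54 kg m⁻³ over Δz = 124 − 112 = 12 m.
N² = (9.81/998.2) × (0.54/12) = 4.4225 × 10⁻⁴ s⁻².
N = √(4.4225 × 10⁻⁴) = 0.021030 rad s⁻¹ ≈ 0.0210 rad s⁻¹.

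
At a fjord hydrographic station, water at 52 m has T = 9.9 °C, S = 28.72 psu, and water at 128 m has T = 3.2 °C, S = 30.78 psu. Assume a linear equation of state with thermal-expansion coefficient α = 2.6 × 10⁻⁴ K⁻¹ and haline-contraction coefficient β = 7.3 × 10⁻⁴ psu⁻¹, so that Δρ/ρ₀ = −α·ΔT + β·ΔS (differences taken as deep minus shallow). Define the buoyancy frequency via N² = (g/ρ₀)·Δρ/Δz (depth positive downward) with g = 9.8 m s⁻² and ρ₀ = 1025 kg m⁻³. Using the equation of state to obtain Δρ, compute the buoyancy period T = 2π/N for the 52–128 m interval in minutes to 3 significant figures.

ΔT = -6.7 K, ΔS = +2.06 psu (deep − shallow).
Δρ/ρ₀ = −αΔT + βΔS = 1.742 × 10⁻³ + 1.5038 × 10⁻³ = 3.2458 × 10⁻³, so Δρ ≈ 3.327 kg m⁻³.
N² = (g/ρ₀)·Δρ/Δz = g·(Δρ/ρ₀)/Δz = 9.8 × 3.2458 × 10⁻³ / 76 = 4.1854 × 10⁻⁴ s⁻².
N = √(4.1854 × 10⁻⁴) = 0.020458 rad s⁻¹ → T = 2π/N = 307.13 s = 5.1188 min ≈ 5.12 min.

5.12 min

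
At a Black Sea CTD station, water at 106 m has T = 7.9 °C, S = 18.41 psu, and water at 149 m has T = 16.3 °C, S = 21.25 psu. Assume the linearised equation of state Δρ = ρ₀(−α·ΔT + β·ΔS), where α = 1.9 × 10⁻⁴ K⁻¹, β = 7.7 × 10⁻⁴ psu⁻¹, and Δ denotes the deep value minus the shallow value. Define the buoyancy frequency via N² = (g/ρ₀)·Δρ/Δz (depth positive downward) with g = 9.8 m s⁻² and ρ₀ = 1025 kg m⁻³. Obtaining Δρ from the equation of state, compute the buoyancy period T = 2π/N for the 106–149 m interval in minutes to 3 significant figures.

9.02 min

ΔT = +8.4 K, ΔS = +2.84 psu (deep − shallow).
Δρ/ρ₀ = −αΔT + βΔS = -1.596 × 10⁻³ + 2.1868 × 10⁻³ = 5.908 × 10⁻⁴, so Δρ ≈ 0.6056 kg m⁻³.
N² = (g/ρ₀)·Δρ/Δz = g·(Δρ/ρ₀)/Δz = 9.8 × 5.908 × 10⁻⁴ / 43 = 1.3465 × 10⁻⁴ s⁻².
N = √(1.3465 × 10⁻⁴) = 0.011604 rad s⁻¹ → T = 2π/N = 541.47 s = 9.0245 min ≈ 9.02 min.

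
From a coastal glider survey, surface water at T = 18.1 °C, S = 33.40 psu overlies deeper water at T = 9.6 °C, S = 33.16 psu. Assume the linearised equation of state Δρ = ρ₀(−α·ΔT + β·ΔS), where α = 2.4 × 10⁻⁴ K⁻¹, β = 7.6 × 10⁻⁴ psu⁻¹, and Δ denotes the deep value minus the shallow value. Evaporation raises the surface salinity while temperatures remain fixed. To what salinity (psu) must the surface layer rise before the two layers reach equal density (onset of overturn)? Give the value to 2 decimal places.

Neutral buoyancy requires −α(T_deep − T_surf) + β(S_deep − S_surf′) = 0.
S_surf′ = S_deep − (α/β)·ΔT = 33.16 − (2.4 × 10⁻⁴/7.6 × 10⁻⁴)·(-8.5) = 35.8442 psu.
Increase required: 35.8442 − 33.40 = 2.4442 psu.

35.84 psu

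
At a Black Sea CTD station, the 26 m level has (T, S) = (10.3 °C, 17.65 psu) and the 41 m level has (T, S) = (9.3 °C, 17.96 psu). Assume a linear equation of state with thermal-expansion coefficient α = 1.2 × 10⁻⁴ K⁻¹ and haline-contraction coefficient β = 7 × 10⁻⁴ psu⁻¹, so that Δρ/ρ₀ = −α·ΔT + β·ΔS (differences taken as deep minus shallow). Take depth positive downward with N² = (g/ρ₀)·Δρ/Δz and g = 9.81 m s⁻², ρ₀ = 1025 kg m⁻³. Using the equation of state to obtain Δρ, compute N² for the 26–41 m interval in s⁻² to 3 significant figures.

2.20 × 10⁻⁴ s⁻²

ΔT = -1.0 K, ΔS = +0.31 psu (deep − shallow).
Δρ/ρ₀ = −αΔT + βΔS = 1.20 × 10⁻⁴ + 2.17 × 10⁻⁴ = 3.37 × 10⁻⁴, so Δρ ≈ 0.3454 kg m⁻³.
N² = (g/ρ₀)·Δρ/Δz = g·(Δρ/ρ₀)/Δz = 9.81 × 3.37 × 10⁻⁴ / 15 = 2.2040 × 10⁻⁴ s⁻² ≈ 2.20 × 10⁻⁴ s⁻².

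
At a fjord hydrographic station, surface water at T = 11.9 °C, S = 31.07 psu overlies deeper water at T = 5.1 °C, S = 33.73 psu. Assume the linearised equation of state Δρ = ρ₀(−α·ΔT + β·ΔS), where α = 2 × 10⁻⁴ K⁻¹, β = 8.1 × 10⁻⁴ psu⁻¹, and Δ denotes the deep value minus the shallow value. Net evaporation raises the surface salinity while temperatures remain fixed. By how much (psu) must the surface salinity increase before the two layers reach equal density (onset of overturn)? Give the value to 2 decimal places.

4.34 psu

Neutral buoyancy requires −α(T_deep − T_surf) + β(S_deep − S_surf′) = 0.
S_surf′ = S_deep − (α/β)·ΔT = 33.73 − (2 × 10⁻⁴/8.1 × 10⁻⁴)·(-6.8) = 35.4090 psu.
Increase required: 35.4090 − 31.07 = 4.3390 psu.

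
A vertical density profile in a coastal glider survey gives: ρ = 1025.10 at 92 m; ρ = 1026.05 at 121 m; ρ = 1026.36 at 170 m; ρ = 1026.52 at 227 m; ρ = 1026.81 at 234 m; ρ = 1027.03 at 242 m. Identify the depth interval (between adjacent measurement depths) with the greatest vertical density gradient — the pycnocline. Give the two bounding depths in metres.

227–234 m

Compute the density gradient over each adjacent pair:
  92–121 m: Δρ/Δz = 0.95/29 = 0.033 kg m⁻⁴
  121–170 m: Δρ/Δz = 0.31/49 = 6.3 × 10⁻³ kg m⁻⁴
  170–227 m: Δρ/Δz = 0.16/57 = 2.8 × 10⁻³ kg m⁻⁴
  227–234 m: Δρ/Δz = 0.29/7 = 0.041 kg m⁻⁴
  234–242 m: Δρ/Δz = 0.22/8 = 0.028 kg m⁻⁴
The largest gradient is in the 227–234 m interval — the pycnocline.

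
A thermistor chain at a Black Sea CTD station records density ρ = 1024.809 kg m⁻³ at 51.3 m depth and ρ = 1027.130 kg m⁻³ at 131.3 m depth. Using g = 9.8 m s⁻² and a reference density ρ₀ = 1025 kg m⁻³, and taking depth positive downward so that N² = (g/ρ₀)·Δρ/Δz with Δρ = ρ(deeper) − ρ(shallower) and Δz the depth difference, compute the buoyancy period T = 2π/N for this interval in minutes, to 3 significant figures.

Δρ = 1027.130 − 1024.809 = 2.321 kg m⁻³ over Δz = 131.3 − 51.3 = 80 m.
N² = (9.8/1025) × (2.321/80) = 2.7739 × 10⁻⁴ s⁻².
N = √(2.7739 × 10⁻⁴) = 0.016655 rad s⁻¹, so T = 2π/N = 377.26 s = 6.2877 min ≈ 6.29 min.

6.29 min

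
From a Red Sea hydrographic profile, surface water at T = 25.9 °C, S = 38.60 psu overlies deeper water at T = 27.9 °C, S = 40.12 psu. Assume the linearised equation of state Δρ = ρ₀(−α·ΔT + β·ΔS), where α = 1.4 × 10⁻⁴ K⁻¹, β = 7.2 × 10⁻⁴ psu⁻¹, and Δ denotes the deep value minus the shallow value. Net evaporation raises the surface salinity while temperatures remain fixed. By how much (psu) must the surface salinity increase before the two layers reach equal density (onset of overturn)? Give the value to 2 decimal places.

Neutral buoyancy requires −α(T_deep − T_surf) + β(S_deep − S_surf′) = 0.
S_surf′ = S_deep − (α/β)·ΔT = 40.12 − (1.4 × 10⁻⁴/7.2 × 10⁻⁴)·(+2.0) = 39.7311 psu.
Increase required: 39.7311 − 38.60 = 1.1311 psu.

1.13 psu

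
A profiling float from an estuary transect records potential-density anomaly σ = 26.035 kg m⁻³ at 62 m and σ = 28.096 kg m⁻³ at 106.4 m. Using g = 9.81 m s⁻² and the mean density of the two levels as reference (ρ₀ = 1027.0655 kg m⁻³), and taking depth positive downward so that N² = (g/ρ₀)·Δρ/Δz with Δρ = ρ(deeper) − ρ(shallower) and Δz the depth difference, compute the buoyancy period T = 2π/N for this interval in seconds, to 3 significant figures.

Δρ = 1028.096 − 1026.035 = 2.061 kg m⁻³ over Δz = 106.4 − 62 = 44.4 m.
N² = (9.81/1027.0655) × (2.061/44.4) = 4.4337 × 10⁻⁴ s⁻².
N = √(4.4337 × 10⁻⁴) = 0.021056 rad s⁻¹, so T = 2π/N = 298.40 s ≈ 298 s.

298 s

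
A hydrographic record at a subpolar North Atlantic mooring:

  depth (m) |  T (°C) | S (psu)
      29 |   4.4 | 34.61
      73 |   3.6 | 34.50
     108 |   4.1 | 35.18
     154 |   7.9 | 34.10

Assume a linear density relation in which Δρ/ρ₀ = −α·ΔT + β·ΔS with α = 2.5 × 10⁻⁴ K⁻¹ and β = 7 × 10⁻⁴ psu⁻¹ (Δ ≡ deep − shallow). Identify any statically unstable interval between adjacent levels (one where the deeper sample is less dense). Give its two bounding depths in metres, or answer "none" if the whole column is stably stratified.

108–154 m

Evaluate Δρ/ρ₀ = −αΔT + βΔS across each adjacent pair:
  29–73 m: −αΔT+βΔS = −(2.5 × 10⁻⁴)(-0.8)+(7 × 10⁻⁴)(-0.11) = 1.2 × 10⁻⁴ → stable
  73–108 m: −αΔT+βΔS = −(2.5 × 10⁻⁴)(+0.5)+(7 × 10⁻⁴)(+0.68) = 3.5 × 10⁻⁴ → stable
  108–154 m: −αΔT+βΔS = −(2.5 × 10⁻⁴)(+3.8)+(7 × 10⁻⁴)(-1.08) = -1.7 × 10⁻³ → UNSTABLE
The 108–154 m interval has Δρ < 0: lighter water underlies denser water.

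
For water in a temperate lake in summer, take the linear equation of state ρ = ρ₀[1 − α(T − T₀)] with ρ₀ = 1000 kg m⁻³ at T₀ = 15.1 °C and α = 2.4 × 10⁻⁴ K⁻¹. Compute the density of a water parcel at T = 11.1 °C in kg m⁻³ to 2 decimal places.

1000.96 kg m⁻³

T − T₀ = -4.0 K.
Bracket = 1 − α·(-4.0) = 1 + (9.60 × 10⁻⁴) = 1.0009600.
ρ = 1000 × 1.0009600 = 1000.96 kg m⁻³.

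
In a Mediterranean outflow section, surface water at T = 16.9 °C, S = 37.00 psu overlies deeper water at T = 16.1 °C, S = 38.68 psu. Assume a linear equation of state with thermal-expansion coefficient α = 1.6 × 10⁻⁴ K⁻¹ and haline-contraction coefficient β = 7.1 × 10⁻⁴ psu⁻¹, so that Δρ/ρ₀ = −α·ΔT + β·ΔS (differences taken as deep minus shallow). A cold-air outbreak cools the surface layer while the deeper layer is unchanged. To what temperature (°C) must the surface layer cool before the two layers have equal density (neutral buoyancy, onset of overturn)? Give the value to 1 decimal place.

Neutral buoyancy requires Δρ = 0, i.e. −α(T_deep − T_surf′) + β(S_deep − S_surf) = 0.
T_surf′ = T_deep − (β/α)·ΔS = 16.1 − (7.1 × 10⁻⁴/1.6 × 10⁻⁴)·(+1.68) = 8.645 °C.
Cooling required: 16.9 − (8.645) = 8.255 °C.

8.6 °C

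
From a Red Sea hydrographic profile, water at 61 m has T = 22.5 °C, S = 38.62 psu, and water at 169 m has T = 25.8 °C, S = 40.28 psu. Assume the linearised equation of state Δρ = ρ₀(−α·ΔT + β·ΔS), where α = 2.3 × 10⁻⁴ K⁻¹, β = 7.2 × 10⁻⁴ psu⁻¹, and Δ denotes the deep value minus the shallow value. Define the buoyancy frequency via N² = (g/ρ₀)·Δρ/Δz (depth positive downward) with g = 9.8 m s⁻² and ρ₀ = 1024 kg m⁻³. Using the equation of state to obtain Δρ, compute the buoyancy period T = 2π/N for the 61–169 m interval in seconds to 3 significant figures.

999 s

ΔT = +3.3 K, ΔS = +1.66 psu (deep − shallow).
Δρ/ρ₀ = −αΔT + βΔS = -7.59 × 10⁻⁴ + 1.1952 × 10⁻³ = 4.362 × 10⁻⁴, so Δρ ≈ 0.4467 kg m⁻³.
N² = (g/ρ₀)·Δρ/Δz = g·(Δρ/ρ₀)/Δz = 9.8 × 4.362 × 10⁻⁴ / 108 = 3.9581 × 10⁻⁵ s⁻².
N = √(3.9581 × 10⁻⁵) = 6.2913 × 10⁻³ rad s⁻¹ → T = 2π/N = 998.71 s ≈ 999 s.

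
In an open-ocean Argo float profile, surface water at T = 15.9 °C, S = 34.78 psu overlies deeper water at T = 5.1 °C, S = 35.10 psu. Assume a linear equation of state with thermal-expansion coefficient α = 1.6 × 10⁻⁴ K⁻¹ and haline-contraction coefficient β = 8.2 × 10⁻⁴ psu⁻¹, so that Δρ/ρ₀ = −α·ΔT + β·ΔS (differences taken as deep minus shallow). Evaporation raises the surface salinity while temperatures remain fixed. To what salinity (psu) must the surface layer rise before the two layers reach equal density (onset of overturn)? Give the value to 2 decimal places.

Neutral buoyancy requires −α(T_deep − T_surf) + β(S_deep − S_surf′) = 0.
S_surf′ = S_deep − (α/β)·ΔT = 35.10 − (1.6 × 10⁻⁴/8.2 × 10⁻⁴)·(-10.8) = 37.2073 psu.
Increase required: 37.2073 − 34.78 = 2.4273 psu.

37.21 psu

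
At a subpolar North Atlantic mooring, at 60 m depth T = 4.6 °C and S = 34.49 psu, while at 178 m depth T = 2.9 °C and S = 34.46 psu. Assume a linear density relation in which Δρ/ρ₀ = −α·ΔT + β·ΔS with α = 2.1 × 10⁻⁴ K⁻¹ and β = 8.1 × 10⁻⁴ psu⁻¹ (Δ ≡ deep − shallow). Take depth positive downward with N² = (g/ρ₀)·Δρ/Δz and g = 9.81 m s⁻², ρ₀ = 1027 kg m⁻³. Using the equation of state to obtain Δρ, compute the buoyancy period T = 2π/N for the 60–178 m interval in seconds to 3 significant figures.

1.19 × 10³ s

ΔT = -1.7 K, ΔS = -0.03 psu (deep − shallow).
Δρ/ρ₀ = −αΔT + βΔS = 3.57 × 10⁻⁴ − 2.43 × 10⁻⁵ = 3.327 × 10⁻⁴, so Δρ ≈ 0.3417 kg m⁻³.
N² = (g/ρ₀)·Δρ/Δz = g·(Δρ/ρ₀)/Δz = 9.81 × 3.327 × 10⁻⁴ / 118 = 2.7659 × 10⁻⁵ s⁻².
N = √(2.7659 × 10⁻⁵) = 5.2592 × 10⁻³ rad s⁻¹ → T = 2π/N = 1.1947 × 10³ s ≈ 1.19 × 10³ s.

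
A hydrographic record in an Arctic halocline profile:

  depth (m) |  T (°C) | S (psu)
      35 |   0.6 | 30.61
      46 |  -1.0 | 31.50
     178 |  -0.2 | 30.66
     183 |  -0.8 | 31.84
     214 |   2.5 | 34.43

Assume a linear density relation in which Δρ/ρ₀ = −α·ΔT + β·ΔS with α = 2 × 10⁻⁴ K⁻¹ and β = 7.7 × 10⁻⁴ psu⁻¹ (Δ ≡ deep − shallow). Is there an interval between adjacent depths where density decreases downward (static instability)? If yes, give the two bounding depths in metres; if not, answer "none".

46–178 m

Evaluate Δρ/ρ₀ = −αΔT + βΔS across each adjacent pair:
  35–46 m: −αΔT+βΔS = −(2 × 10⁻⁴)(-1.6)+(7.7 × 10⁻⁴)(+0.89) = 1.0 × 10⁻³ → stable
  46–178 m: −αΔT+βΔS = −(2 × 10⁻⁴)(+0.8)+(7.7 × 10⁻⁴)(-0.84) = -8.1 × 10⁻⁴ → UNSTABLE
  178–183 m: −αΔT+βΔS = −(2 × 10⁻⁴)(-0.6)+(7.7 × 10⁻⁴)(+1.18) = 1.0 × 10⁻³ → stable
  183–214 m: −αΔT+βΔS = −(2 × 10⁻⁴)(+3.3)+(7.7 × 10⁻⁴)(+2.59) = 1.3 × 10⁻³ → stable
The 46–178 m interval has Δρ < 0: lighter water underlies denser water.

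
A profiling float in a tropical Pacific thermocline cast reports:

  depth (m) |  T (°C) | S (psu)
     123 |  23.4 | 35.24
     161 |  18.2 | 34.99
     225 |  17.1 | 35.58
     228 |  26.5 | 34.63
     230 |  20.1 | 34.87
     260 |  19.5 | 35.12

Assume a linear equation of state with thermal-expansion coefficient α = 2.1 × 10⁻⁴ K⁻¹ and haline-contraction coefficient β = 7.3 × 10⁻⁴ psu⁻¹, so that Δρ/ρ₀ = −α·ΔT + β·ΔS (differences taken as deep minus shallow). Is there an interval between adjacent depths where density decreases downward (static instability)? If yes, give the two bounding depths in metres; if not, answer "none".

225–228 m

Evaluate Δρ/ρ₀ = −αΔT + βΔS across each adjacent pair:
  123–161 m: −αΔT+βΔS = −(2.1 × 10⁻⁴)(-5.2)+(7.3 × 10⁻⁴)(-0.25) = 9.1 × 10⁻⁴ → stable
  161–225 m: −αΔT+βΔS = −(2.1 × 10⁻⁴)(-1.1)+(7.3 × 10⁻⁴)(+0.59) = 6.6 × 10⁻⁴ → stable
  225–228 m: −αΔT+βΔS = −(2.1 × 10⁻⁴)(+9.4)+(7.3 × 10⁻⁴)(-0.95) = -2.7 × 10⁻³ → UNSTABLE
  228–230 m: −αΔT+βΔS = −(2.1 × 10⁻⁴)(-6.4)+(7.3 × 10⁻⁴)(+0.24) = 1.5 × 10⁻³ → stable
  230–260 m: −αΔT+βΔS = −(2.1 × 10⁻⁴)(-0.6)+(7.3 × 10⁻⁴)(+0.25) = 3.1 × 10⁻⁴ → stable
The 225–228 m interval has Δρ < 0: lighter water underlies denser water.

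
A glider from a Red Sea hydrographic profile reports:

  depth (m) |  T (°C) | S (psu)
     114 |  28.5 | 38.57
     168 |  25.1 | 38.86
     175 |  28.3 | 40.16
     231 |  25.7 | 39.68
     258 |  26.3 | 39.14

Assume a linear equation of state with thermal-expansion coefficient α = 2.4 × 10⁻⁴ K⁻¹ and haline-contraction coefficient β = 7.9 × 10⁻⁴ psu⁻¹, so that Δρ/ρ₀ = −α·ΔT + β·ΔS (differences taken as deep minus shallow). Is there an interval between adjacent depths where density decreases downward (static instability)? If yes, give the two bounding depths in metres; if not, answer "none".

Evaluate Δρ/ρ₀ = −αΔT + βΔS across each adjacent pair:
  114–168 m: −αΔT+βΔS = −(2.4 × 10⁻⁴)(-3.4)+(7.9 × 10⁻⁴)(+0.29) = 1.0 × 10⁻³ → stable
  168–175 m: −αΔT+βΔS = −(2.4 × 10⁻⁴)(+3.2)+(7.9 × 10⁻⁴)(+1.30) = 2.6 × 10⁻⁴ → stable
  175–231 m: −αΔT+βΔS = −(2.4 × 10⁻⁴)(-2.6)+(7.9 × 10⁻⁴)(-0.48) = 2.4 × 10⁻⁴ → stable
  231–258 m: −αΔT+βΔS = −(2.4 × 10⁻⁴)(+0.6)+(7.9 × 10⁻⁴)(-0.54) = -5.7 × 10⁻⁴ → UNSTABLE
The 231–258 m interval has Δρ < 0: lighter water underlies denser water.

231–258 m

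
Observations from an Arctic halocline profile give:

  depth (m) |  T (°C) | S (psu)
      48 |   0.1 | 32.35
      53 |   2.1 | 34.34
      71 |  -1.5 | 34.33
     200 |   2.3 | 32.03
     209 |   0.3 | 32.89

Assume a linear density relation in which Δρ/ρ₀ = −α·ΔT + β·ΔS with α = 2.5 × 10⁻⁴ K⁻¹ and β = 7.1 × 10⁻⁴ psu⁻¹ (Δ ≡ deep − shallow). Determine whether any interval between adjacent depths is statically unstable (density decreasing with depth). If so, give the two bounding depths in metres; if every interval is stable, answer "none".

Evaluate Δρ/ρ₀ = −αΔT + βΔS across each adjacent pair:
  48–53 m: −αΔT+βΔS = −(2.5 × 10⁻⁴)(+2.0)+(7.1 × 10⁻⁴)(+1.99) = 9.1 × 10⁻⁴ → stable
  53–71 m: −αΔT+βΔS = −(2.5 × 10⁻⁴)(-3.6)+(7.1 × 10⁻⁴)(-0.01) = 8.9 × 10⁻⁴ → stable
  71–200 m: −αΔT+βΔS = −(2.5 × 10⁻⁴)(+3.8)+(7.1 × 10⁻⁴)(-2.30) = -2.6 × 10⁻³ → UNSTABLE
  200–209 m: −αΔT+βΔS = −(2.5 × 10⁻⁴)(-2.0)+(7.1 × 10⁻⁴)(+0.86) = 1.1 × 10⁻³ → stable
The 71–200 m interval has Δρ < 0: lighter water underlies denser water.

71–200 m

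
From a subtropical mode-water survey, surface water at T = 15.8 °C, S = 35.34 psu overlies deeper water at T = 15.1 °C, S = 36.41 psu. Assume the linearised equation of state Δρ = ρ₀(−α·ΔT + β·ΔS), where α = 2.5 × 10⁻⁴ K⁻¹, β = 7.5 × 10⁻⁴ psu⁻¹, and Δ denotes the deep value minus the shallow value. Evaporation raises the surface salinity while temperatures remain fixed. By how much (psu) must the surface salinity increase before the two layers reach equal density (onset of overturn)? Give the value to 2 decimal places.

Neutral buoyancy requires −α(T_deep − T_surf) + β(S_deep − S_surf′) = 0.
S_surf′ = S_deep − (α/β)·ΔT = 36.41 − (2.5 × 10⁻⁴/7.5 × 10⁻⁴)·(-0.7) = 36.6433 psu.
Increase required: 36.6433 − 35.34 = 1.3033 psu.

1.30 psu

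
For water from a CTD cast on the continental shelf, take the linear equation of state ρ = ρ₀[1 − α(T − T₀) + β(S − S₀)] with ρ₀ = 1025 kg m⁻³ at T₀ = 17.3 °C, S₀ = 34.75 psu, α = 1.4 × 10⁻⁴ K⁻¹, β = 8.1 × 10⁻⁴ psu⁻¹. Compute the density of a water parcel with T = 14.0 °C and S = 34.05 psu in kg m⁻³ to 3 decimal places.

1024.892 kg m⁻³

T − T₀ = -3.3 K, S − S₀ = -0.70 psu.
Bracket = 1 − α·(-3.3) + β·(-0.70) = 1 + (-1.05 × 10⁻⁴) = 0.9998950.
ρ = 1025 × 0.9998950 = 1024.892 kg m⁻³.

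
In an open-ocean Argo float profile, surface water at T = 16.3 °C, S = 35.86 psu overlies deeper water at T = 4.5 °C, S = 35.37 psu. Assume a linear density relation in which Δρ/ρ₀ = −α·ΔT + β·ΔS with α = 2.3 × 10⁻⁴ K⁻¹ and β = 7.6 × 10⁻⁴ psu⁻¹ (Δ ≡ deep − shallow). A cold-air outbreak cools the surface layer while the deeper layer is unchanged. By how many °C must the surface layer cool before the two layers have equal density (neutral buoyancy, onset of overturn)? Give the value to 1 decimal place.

Neutral buoyancy requires Δρ = 0, i.e. −α(T_deep − T_surf′) + β(S_deep − S_surf) = 0.
T_surf′ = T_deep − (β/α)·ΔS = 4.5 − (7.6 × 10⁻⁴/2.3 × 10⁻⁴)·(-0.49) = 6.119 °C.
Cooling required: 16.3 − (6.119) = 10.181 °C.

10.2 °C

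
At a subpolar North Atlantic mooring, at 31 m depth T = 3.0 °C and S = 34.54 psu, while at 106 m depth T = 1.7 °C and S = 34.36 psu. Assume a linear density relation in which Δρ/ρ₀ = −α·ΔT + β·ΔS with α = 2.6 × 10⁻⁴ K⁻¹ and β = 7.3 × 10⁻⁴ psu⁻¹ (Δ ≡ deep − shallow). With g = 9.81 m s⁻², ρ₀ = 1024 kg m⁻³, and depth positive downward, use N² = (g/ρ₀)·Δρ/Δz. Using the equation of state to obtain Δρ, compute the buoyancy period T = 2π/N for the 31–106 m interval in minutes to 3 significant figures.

ΔT = -1.3 K, ΔS = -0.18 psu (deep − shallow).
Δρ/ρ₀ = −αΔT + βΔS = 3.38 × 10⁻⁴ − 1.314 × 10⁻⁴ = 2.066 × 10⁻⁴, so Δρ ≈ 0.2116 kg m⁻³.
N² = (g/ρ₀)·Δρ/Δz = g·(Δρ/ρ₀)/Δz = 9.81 × 2.066 × 10⁻⁴ / 75 = 2.7023 × 10⁻⁵ s⁻².
N = √(2.7023 × 10⁻⁵) = 5.1984 × 10⁻³ rad s⁻¹ → T = 2π/N = 1.2087 × 10³ s = 20.145 min ≈ 20.1 min.

20.1 min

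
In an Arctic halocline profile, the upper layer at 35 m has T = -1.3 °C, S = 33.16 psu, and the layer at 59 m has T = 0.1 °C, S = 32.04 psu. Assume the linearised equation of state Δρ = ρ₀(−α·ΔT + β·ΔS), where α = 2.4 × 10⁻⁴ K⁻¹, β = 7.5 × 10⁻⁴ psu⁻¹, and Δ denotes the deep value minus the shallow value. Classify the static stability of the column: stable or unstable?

ΔT = 0.1 − -1.3 = +1.4 K and ΔS = 32.04 − 33.16 = -1.12 psu (deep − shallow).
−αΔT = -3.36 × 10⁻⁴; βΔS = -8.40 × 10⁻⁴; sum Δρ/ρ₀ = -1.176 × 10⁻³.
Δρ/ρ₀ < 0, so Δρ < 0: deeper water is lighter → statically unstable; the column would overturn.

unstable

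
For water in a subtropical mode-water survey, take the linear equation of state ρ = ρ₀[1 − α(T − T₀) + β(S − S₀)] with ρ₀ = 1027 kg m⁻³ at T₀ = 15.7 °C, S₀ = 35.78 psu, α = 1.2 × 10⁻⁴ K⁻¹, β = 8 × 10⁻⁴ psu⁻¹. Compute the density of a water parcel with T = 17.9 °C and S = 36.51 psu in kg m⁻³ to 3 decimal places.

T − T₀ = +2.2 K, S − S₀ = +0.73 psu.
Bracket = 1 − α·(+2.2) + β·(+0.73) = 1 + (3.20 × 10⁻⁴) = 1.0003200.
ρ = 1027 × 1.0003200 = 1027.329 kg m⁻³.

1027.329 kg m⁻³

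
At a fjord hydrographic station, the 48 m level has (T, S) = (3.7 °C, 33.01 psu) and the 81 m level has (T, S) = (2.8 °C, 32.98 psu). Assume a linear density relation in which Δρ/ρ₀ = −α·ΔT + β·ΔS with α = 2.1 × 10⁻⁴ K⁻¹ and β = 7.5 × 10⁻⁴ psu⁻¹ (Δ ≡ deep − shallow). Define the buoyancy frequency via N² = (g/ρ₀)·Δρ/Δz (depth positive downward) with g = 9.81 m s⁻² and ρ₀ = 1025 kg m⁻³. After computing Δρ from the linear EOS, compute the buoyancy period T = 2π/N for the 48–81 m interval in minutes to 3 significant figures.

ΔT = -0.9 K, ΔS = -0.03 psu (deep − shallow).
Δρ/ρ₀ = −αΔT + βΔS = 1.89 × 10⁻⁴ − 2.25 × 10⁻⁵ = 1.665 × 10⁻⁴, so Δρ ≈ 0.1707 kg m⁻³.
N² = (g/ρ₀)·Δρ/Δz = g·(Δρ/ρ₀)/Δz = 9.81 × 1.665 × 10⁻⁴ / 33 = 4.9496 × 10⁻⁵ s⁻².
N = √(4.9496 × 10⁻⁵) = 7.0353 × 10⁻³ rad s⁻¹ → T = 2π/N = 893.09 s = 14.885 min ≈ 14.9 min.

14.9 min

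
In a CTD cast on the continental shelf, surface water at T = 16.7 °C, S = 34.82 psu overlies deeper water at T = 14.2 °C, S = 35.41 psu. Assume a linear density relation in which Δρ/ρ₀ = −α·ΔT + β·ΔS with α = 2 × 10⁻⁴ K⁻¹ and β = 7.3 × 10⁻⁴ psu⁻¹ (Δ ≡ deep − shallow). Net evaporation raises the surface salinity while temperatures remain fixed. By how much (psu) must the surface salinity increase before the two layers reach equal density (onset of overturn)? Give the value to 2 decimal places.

1.27 psu

Neutral buoyancy requires −α(T_deep − T_surf) + β(S_deep − S_surf′) = 0.
S_surf′ = S_deep − (α/β)·ΔT = 35.41 − (2 × 10⁻⁴/7.3 × 10⁻⁴)·(-2.5) = 36.0949 psu.
Increase required: 36.0949 − 34.82 = 1.2749 psu.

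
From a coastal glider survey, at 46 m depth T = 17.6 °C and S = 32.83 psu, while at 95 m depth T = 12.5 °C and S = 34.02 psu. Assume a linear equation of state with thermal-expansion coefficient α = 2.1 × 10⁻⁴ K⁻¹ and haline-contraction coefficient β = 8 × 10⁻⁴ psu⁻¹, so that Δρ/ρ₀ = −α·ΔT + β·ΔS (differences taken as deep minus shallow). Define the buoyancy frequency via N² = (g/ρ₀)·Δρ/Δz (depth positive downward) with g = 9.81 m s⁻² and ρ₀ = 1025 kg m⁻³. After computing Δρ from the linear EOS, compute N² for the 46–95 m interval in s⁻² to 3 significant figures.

ΔT = -5.1 K, ΔS = +1.19 psu (deep − shallow).
Δρ/ρ₀ = −αΔT + βΔS = 1.071 × 10⁻³ + 9.52 × 10⁻⁴ = 2.023 × 10⁻³, so Δρ ≈ 2.074 kg m⁻³.
N² = (g/ρ₀)·Δρ/Δz = g·(Δρ/ρ₀)/Δz = 9.81 × 2.023 × 10⁻³ / 49 = 4.0501 × 10⁻⁴ s⁻² ≈ 4.05 × 10⁻⁴ s⁻².

4.05 × 10⁻⁴ s⁻²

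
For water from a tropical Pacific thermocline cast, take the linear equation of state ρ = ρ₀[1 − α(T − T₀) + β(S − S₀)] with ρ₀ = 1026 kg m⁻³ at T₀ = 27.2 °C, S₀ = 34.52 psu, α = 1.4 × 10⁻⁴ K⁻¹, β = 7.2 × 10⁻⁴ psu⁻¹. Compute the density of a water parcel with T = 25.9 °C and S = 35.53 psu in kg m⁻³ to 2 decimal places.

1026.93 kg m⁻³

T − T₀ = -1.3 K, S − S₀ = +1.01 psu.
Bracket = 1 − α·(-1.3) + β·(+1.01) = 1 + (9.092 × 10⁻⁴) = 1.0009092.
ρ = 1026 × 1.0009092 = 1026.93 kg m⁻³.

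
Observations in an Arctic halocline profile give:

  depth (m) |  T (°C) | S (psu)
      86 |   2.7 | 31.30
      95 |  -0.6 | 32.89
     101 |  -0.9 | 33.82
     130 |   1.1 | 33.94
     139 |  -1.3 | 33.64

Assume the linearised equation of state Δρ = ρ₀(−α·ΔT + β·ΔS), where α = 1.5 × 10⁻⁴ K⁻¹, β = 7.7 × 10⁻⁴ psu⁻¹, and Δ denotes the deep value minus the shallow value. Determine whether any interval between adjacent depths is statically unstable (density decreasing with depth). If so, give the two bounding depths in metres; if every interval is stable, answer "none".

Evaluate Δρ/ρ₀ = −αΔT + βΔS across each adjacent pair:
  86–95 m: −αΔT+βΔS = −(1.5 × 10⁻⁴)(-3.3)+(7.7 × 10⁻⁴)(+1.59) = 1.7 × 10⁻³ → stable
  95–101 m: −αΔT+βΔS = −(1.5 × 10⁻⁴)(-0.3)+(7.7 × 10⁻⁴)(+0.93) = 7.6 × 10⁻⁴ → stable
  101–130 m: −αΔT+βΔS = −(1.5 × 10⁻⁴)(+2.0)+(7.7 × 10⁻⁴)(+0.12) = -2.1 × 10⁻⁴ → UNSTABLE
  130–139 m: −αΔT+βΔS = −(1.5 × 10⁻⁴)(-2.4)+(7.7 × 10⁻⁴)(-0.30) = 1.3 × 10⁻⁴ → stable
The 101–130 m interval has Δρ < 0: lighter water underlies denser water.

101–130 m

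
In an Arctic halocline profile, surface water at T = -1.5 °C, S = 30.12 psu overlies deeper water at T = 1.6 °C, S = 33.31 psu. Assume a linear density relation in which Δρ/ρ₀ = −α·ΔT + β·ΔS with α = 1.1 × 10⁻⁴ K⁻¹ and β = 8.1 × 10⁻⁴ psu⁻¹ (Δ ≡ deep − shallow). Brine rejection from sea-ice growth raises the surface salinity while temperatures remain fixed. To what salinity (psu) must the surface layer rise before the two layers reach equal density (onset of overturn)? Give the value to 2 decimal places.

Neutral buoyancy requires −α(T_deep − T_surf) + β(S_deep − S_surf′) = 0.
S_surf′ = S_deep − (α/β)·ΔT = 33.31 − (1.1 × 10⁻⁴/8.1 × 10⁻⁴)·(+3.1) = 32.8890 psu.
Increase required: 32.8890 − 30.12 = 2.7690 psu.

32.89 psu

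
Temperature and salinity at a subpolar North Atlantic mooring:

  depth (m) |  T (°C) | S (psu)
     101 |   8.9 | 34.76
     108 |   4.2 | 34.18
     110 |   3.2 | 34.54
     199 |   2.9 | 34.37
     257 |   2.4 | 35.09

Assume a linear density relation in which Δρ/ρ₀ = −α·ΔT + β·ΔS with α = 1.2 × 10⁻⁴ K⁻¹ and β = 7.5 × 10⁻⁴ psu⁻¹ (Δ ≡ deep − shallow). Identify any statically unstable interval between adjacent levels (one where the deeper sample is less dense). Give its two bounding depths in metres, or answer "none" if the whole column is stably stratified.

Evaluate Δρ/ρ₀ = −αΔT + βΔS across each adjacent pair:
  101–108 m: −αΔT+βΔS = −(1.2 × 10⁻⁴)(-4.7)+(7.5 × 10⁻⁴)(-0.58) = 1.3 × 10⁻⁴ → stable
  108–110 m: −αΔT+βΔS = −(1.2 × 10⁻⁴)(-1.0)+(7.5 × 10⁻⁴)(+0.36) = 3.9 × 10⁻⁴ → stable
  110–199 m: −αΔT+βΔS = −(1.2 × 10⁻⁴)(-0.3)+(7.5 × 10⁻⁴)(-0.17) = -9.2 × 10⁻⁵ → UNSTABLE
  199–257 m: −αΔT+βΔS = −(1.2 × 10⁻⁴)(-0.5)+(7.5 × 10⁻⁴)(+0.72) = 6.0 × 10⁻⁴ → stable
The 110–199 m interval has Δρ < 0: lighter water underlies denser water.

110–199 m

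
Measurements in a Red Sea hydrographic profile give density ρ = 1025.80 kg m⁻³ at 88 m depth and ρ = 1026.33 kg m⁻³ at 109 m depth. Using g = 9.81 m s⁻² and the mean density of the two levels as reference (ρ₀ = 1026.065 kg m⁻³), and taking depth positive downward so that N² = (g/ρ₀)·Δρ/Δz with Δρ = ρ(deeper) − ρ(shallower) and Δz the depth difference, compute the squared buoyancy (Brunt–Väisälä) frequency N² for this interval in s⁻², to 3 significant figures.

Δρ = 1026.33 − 1025.80 = 0.53 kg m⁻³ over Δz = 109 − 88 = 21 m.
N² = (9.81/1026.065) × (0.53/21) = 2.4130 × 10⁻⁴ s⁻² ≈ 2.41 × 10⁻⁴ s⁻².
N² > 0, so the interval is statically stable.

2.41 × 10⁻⁴ s⁻²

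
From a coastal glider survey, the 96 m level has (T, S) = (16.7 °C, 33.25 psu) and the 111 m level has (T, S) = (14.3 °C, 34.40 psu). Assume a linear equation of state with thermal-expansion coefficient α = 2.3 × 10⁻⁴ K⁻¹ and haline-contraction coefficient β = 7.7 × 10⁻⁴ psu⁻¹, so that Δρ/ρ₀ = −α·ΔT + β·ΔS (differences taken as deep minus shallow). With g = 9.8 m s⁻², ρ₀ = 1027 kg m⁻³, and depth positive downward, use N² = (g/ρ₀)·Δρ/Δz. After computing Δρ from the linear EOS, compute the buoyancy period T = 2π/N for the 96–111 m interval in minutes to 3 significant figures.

3.42 min

ΔT = -2.4 K, ΔS = +1.15 psu (deep − shallow).
Δρ/ρ₀ = −αΔT + βΔS = 5.52 × 10⁻⁴ + 8.855 × 10⁻⁴ = 1.4375 × 10⁻³, so Δρ ≈ 1.476 kg m⁻³.
N² = (g/ρ₀)·Δρ/Δz = g·(Δρ/ρ₀)/Δz = 9.8 × 1.4375 × 10⁻³ / 15 = 9.3917 × 10⁻⁴ s⁻².
N = √(9.3917 × 10⁻⁴) = 0.030646 rad s⁻¹ → T = 2π/N = 205.02 s = 3.4170 min ≈ 3.42 min.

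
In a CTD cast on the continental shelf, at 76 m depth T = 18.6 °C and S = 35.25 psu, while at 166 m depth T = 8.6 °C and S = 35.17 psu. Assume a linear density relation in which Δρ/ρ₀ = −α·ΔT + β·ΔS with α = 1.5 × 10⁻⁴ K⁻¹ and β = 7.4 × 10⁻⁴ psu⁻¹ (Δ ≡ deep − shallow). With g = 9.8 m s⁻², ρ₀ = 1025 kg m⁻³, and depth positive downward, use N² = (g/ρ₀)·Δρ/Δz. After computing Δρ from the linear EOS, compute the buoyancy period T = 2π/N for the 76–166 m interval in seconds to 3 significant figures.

ΔT = -10.0 K, ΔS = -0.08 psu (deep − shallow).
Δρ/ρ₀ = −αΔT + βΔS = 1.50 × 10⁻³ − 5.92 × 10⁻⁵ = 1.4408 × 10⁻³, so Δρ ≈ 1.477 kg m⁻³.
N² = (g/ρ₀)·Δρ/Δz = g·(Δρ/ρ₀)/Δz = 9.8 × 1.4408 × 10⁻³ / 90 = 1.5689 × 10⁻⁴ s⁻².
N = √(1.5689 × 10⁻⁴) = 0.012526 rad s⁻¹ → T = 2π/N = 501.61 s ≈ 502 s.

502 s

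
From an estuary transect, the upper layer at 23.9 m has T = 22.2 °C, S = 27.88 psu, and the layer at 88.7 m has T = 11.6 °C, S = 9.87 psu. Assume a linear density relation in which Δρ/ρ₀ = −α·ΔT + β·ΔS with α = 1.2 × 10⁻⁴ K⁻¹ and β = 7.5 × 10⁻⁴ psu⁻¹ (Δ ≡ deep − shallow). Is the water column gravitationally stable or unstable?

ΔT = 11.6 − 22.2 = -10.6 K and ΔS = 9.87 − 27.88 = -18.01 psu (deep − shallow).
−αΔT = 1.272 × 10⁻³; βΔS = -0.0135075; sum Δρ/ρ₀ = -0.0122355.
Δρ/ρ₀ < 0, so Δρ < 0: deeper water is lighter → statically unstable; the column would overturn.

unstable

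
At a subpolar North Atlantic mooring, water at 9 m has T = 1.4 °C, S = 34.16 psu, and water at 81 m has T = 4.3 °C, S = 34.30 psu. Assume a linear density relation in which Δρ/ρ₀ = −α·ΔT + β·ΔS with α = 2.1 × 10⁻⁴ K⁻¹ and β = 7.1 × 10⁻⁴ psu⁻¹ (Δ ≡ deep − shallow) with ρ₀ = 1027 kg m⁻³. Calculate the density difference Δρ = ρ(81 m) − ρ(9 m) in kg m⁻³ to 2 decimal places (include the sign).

-0.52 kg m⁻³

ΔT = +2.9 K, ΔS = +0.14 psu (deep − shallow).
Δρ/ρ₀ = −(2.1 × 10⁻⁴)(+2.9) + (7.1 × 10⁻⁴)(+0.14) = -5.096 × 10⁻⁴.
Δρ = 1027 × (-5.096 × 10⁻⁴) = -0.52 kg m⁻³.
Negative Δρ: lighter below, statically unstable.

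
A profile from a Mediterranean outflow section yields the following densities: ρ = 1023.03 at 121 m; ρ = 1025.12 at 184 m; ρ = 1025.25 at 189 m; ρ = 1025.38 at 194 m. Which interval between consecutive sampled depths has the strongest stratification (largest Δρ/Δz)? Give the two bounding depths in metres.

121–184 m

Compute the density gradient over each adjacent pair:
  121–184 m: Δρ/Δz = 2.09/63 = 0.033 kg m⁻⁴
  184–189 m: Δρ/Δz = 0.13/5 = 0.026 kg m⁻⁴
  189–194 m: Δρ/Δz = 0.13/5 = 0.026 kg m⁻⁴
The largest gradient is in the 121–184 m interval — the pycnocline.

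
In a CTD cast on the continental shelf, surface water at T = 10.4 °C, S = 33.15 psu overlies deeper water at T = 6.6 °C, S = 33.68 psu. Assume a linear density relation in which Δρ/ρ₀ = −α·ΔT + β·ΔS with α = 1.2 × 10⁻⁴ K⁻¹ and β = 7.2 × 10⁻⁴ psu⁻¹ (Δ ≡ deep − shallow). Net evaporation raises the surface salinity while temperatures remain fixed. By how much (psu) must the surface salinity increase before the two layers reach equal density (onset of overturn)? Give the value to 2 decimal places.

Neutral buoyancy requires −α(T_deep − T_surf) + β(S_deep − S_surf′) = 0.
S_surf′ = S_deep − (α/β)·ΔT = 33.68 − (1.2 × 10⁻⁴/7.2 × 10⁻⁴)·(-3.8) = 34.3133 psu.
Increase required: 34.3133 − 33.15 = 1.1633 psu.

1.16 psu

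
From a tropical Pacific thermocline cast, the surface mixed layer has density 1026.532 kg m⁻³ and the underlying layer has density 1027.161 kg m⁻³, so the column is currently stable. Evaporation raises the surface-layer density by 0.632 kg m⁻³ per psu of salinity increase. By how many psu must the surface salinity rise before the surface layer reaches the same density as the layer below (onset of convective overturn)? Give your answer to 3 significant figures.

0.995 psu

Density deficit of the surface layer: 1027.161 − 1026.532 = 0.629 kg m⁻³.
Required change = 0.629 / 0.632 = 0.995 psu.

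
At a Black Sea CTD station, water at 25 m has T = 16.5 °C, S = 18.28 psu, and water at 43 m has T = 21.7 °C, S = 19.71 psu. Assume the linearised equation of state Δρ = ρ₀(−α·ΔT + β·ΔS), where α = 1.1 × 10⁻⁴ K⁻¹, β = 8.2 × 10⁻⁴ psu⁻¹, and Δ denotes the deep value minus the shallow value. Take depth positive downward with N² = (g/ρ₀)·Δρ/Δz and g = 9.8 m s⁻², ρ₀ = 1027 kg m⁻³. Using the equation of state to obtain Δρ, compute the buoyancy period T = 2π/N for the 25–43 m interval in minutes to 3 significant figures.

ΔT = +5.2 K, ΔS = +1.43 psu (deep − shallow).
Δρ/ρ₀ = −αΔT + βΔS = -5.72 × 10⁻⁴ + 1.1726 × 10⁻³ = 6.006 × 10⁻⁴, so Δρ ≈ 0.6168 kg m⁻³.
N² = (g/ρ₀)·Δρ/Δz = g·(Δρ/ρ₀)/Δz = 9.8 × 6.006 × 10⁻⁴ / 18 = 3.2699 × 10⁻⁴ s⁻².
N = √(3.2699 × 10⁻⁴) = 0.018083 rad s⁻¹ → T = 2π/N = 347.46 s = 5.7910 min ≈ 5.79 min.

5.79 min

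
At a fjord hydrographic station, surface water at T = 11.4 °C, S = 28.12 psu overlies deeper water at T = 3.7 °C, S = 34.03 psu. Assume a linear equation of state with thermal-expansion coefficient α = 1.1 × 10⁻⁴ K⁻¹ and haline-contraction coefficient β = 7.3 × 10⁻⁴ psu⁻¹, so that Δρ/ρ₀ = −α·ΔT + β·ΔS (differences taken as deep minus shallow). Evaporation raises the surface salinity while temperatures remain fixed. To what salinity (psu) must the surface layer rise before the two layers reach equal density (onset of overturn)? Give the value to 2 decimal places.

35.19 psu

Neutral buoyancy requires −α(T_deep − T_surf) + β(S_deep − S_surf′) = 0.
S_surf′ = S_deep − (α/β)·ΔT = 34.03 − (1.1 × 10⁻⁴/7.3 × 10⁻⁴)·(-7.7) = 35.1903 psu.
Increase required: 35.1903 − 28.12 = 7.0703 psu.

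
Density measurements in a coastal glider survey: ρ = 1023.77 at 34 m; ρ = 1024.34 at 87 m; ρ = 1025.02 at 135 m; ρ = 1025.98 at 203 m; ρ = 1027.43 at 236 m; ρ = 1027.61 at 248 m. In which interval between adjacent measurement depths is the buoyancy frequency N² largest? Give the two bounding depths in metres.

203–236 m

Compute the density gradient over each adjacent pair:
  34–87 m: Δρ/Δz = 0.57/53 = 0.011 kg m⁻⁴
  87–135 m: Δρ/Δz = 0.68/48 = 0.014 kg m⁻⁴
  135–203 m: Δρ/Δz = 0.96/68 = 0.014 kg m⁻⁴
  203–236 m: Δρ/Δz = 1.45/33 = 0.044 kg m⁻⁴
  236–248 m: Δρ/Δz = 0.18/12 = 0.015 kg m⁻⁴
The largest gradient is in the 203–236 m interval — the pycnocline.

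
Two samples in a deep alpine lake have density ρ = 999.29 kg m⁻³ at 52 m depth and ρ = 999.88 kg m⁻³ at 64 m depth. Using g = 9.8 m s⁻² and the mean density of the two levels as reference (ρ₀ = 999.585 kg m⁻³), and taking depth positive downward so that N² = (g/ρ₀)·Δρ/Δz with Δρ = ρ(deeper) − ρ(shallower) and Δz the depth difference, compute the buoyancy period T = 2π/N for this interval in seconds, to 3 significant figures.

Δρ = 999.88 − 999.29 = 0.59 kg m⁻³ over Δz = 64 − 52 = 12 m.
N² = (9.8/999.585) × (0.59/12) = 4.8203 × 10⁻⁴ s⁻².
N = √(4.8203 × 10⁻⁴) = 0.021955 rad s⁻¹, so T = 2π/N = 286.18 s ≈ 286 s.

286 s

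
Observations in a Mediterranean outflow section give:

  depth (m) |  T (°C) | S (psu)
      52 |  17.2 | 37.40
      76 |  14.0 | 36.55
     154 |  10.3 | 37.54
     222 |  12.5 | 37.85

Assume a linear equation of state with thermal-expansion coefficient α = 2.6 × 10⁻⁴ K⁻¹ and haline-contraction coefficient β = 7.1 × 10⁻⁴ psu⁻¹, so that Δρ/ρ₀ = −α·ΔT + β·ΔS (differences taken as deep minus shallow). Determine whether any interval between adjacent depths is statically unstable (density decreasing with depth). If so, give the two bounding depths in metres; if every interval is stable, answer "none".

Evaluate Δρ/ρ₀ = −αΔT + βΔS across each adjacent pair:
  52–76 m: −αΔT+βΔS = −(2.6 × 10⁻⁴)(-3.2)+(7.1 × 10⁻⁴)(-0.85) = 2.3 × 10⁻⁴ → stable
  76–154 m: −αΔT+βΔS = −(2.6 × 10⁻⁴)(-3.7)+(7.1 × 10⁻⁴)(+0.99) = 1.7 × 10⁻³ → stable
  154–222 m: −αΔT+βΔS = −(2.6 × 10⁻⁴)(+2.2)+(7.1 × 10⁻⁴)(+0.31) = -3.5 × 10⁻⁴ → UNSTABLE
The 154–222 m interval has Δρ < 0: lighter water underlies denser water.

154–222 m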